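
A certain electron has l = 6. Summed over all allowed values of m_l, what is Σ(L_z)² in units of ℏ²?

Σ(L_z)² = 182 ℏ²

m_l runs from −6 to 6, i.e. {-6, -5, -4, -3, -2, -1, 0, 1, 2, 3, 4, 5, 6}.
Σ m_l² = 2·(1 + 4 + 9 + 16 + 25 + 36) = 182.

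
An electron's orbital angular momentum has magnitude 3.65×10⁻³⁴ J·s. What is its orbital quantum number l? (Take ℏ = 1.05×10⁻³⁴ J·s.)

Dividing by ℏ: |L|/ℏ ≈ 3.476.
Set l(l+1) = 12.08; the integer solution is l = 3.

l = 3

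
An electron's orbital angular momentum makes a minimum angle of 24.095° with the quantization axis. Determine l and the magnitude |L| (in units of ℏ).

cos²θ_min = l/(l+1) = 0.8333.
Thus l = 0.8333/(1 − 0.8333) ≈ 5.
Then |L| = ℏ√(5·6) = √30 ℏ.

l = 5, |L| = √30 ℏ ≈ 5.477ℏ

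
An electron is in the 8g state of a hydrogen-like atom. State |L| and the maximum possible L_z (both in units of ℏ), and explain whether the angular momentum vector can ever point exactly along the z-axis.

8g means n = 8, l = 4.
|L| = 2√5 ℏ ≈ 4.4721ℏ, while L_z,max = lℏ = 4ℏ.
Since |L| > L_z,max, the vector can never point exactly along z; the closest it comes is θ_min = arccos(4/√20) ≈ 26.6°.

No: L_z,max = 4ℏ < |L| = 2√5 ℏ ≈ 4.472ℏ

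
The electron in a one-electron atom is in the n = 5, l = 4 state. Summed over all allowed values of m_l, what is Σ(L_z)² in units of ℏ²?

m_l ∈ {-4, -3, -2, -1, 0, 1, 2, 3, 4}.
Summing m² from −4 to 4: Σ m_l² = 60.

Σ(L_z)² = 60 ℏ²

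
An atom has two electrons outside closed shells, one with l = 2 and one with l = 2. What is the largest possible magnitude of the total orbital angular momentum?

|L_tot|_max = 2√5 ℏ ≈ 4.472ℏ

The total orbital quantum number L ranges from |l₁ − l₂| to l₁ + l₂ in integer steps.
So L can be 0, 1, 2, 3, 4.
The largest magnitude corresponds to L = 4: |L_tot| = ℏ√(4·5) = 2√5 ℏ.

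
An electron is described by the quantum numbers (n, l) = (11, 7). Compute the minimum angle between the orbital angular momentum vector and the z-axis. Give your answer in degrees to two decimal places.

|L| = ℏ√(l(l+1)) = 2√14 ℏ.
The smallest angle corresponds to the largest L_z, i.e. m_l = l = 7, giving L_z = 7ℏ.
cos θ_min = 7/√56, so θ_min ≈ 20.70°.

θ_min ≈ 20.70°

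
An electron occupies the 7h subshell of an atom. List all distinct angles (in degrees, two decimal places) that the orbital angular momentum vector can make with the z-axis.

θ ∈ {24.09°, 43.09°, 56.79°, 68.58°, 79.48°, 90.00°, 100.52°, 111.42°, 123.21°, 136.91°, 155.91°}

For 7h, l = 5.
|L|² = l(l+1)ℏ² = 30ℏ², so |L| = √30 ℏ.
cos θ = m_l/√30 for each m_l ∈ {-5, -4, -3, -2, -1, 0, 1, 2, 3, 4, 5}.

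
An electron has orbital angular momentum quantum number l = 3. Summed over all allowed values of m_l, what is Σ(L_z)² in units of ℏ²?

The allowed m_l values are -3, -2, -1, 0, 1, 2, 3.
Summing m² from −3 to 3: Σ m_l² = 28.

Σ(L_z)² = 28 ℏ²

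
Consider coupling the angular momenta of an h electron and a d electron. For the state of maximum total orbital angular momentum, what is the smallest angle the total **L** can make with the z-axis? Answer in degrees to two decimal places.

L runs from |5 − 2| = 3 to 5 + 2 = 7.
Allowed values: L = 3, 4, 5, 6, 7.
The maximum is L = 7, with |L_tot| = ℏ√(7·8) = 2√14 ℏ.
The minimum angle with z is arccos(7/√56) ≈ 20.70°.

θ_min ≈ 20.70°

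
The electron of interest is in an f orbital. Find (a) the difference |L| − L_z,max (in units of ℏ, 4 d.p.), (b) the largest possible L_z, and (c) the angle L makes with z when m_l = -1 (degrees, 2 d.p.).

F corresponds to l = 3.
|L| − L_z,max = (2√3 − 3)ℏ ≈ 0.4641ℏ.
L_z,max = lℏ = 3ℏ.
For m_l = -1: cos θ = -1/√12, θ ≈ 106.78°.

|L|−L_z,max ≈ 0.4641ℏ; L_z,max = 3ℏ; θ(m_l=-1) ≈ 106.78°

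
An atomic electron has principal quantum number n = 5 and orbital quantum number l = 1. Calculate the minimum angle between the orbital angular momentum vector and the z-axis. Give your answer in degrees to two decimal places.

θ_min ≈ 45.00°

|L| = ℏ√(l(l+1)) = √2 ℏ.
The smallest angle corresponds to the largest L_z, i.e. m_l = l = 1, giving L_z = 1ℏ.
cos θ_min = 1/√2, so θ_min ≈ 45.00°.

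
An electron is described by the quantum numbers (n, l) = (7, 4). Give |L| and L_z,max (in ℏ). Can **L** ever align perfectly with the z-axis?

No: L_z,max = 4ℏ < |L| = 2√5 ℏ ≈ 4.472ℏ

|L| = 2√5 ℏ ≈ 4.4721ℏ, while L_z,max = lℏ = 4ℏ.
Since |L| > L_z,max, the vector can never point exactly along z; the closest it comes is θ_min = arccos(4/√20) ≈ 26.6°.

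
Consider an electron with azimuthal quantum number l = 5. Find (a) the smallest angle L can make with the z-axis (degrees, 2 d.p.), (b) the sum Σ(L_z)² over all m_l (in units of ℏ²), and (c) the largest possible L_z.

cos θ_min = 5/√30, so θ_min ≈ 24.09°.
Σ m_l² = 110, so Σ(L_z)² = 110 ℏ².
L_z,max = lℏ = 5ℏ.

θ_min ≈ 24.09°; Σ(L_z)² = 110 ℏ²; L_z,max = 5ℏ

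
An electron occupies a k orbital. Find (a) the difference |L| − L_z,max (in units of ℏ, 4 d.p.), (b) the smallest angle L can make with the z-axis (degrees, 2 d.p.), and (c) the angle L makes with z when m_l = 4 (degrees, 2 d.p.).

A k state has l = 7.
|L| − L_z,max = (2√14 − 7)ℏ ≈ 0.4833ℏ.
cos θ_min = 7/√56, so θ_min ≈ 20.70°.
For m_l = 4: cos θ = 4/√56, θ ≈ 57.69°.

|L|−L_z,max ≈ 0.4833ℏ; θ_min ≈ 20.70°; θ(m_l=4) ≈ 57.69°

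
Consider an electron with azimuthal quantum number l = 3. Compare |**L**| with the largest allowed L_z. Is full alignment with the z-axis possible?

|L| = 2√3 ℏ ≈ 3.4641ℏ, while L_z,max = lℏ = 3ℏ.
Since |L| > L_z,max, the vector can never point exactly along z; the closest it comes is θ_min = arccos(3/√12) ≈ 30.0°.

No: L_z,max = 3ℏ < |L| = 2√3 ℏ ≈ 3.464ℏ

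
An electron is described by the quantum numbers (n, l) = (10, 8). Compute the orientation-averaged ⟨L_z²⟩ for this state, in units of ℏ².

⟨L_z²⟩ = 24 ℏ²

m_l runs from −8 to 8, i.e. {-8, -7, -6, -5, -4, -3, -2, -1, 0, 1, 2, 3, 4, 5, 6, 7, 8}.
Average of L_z² over 17 states: 408/17 ℏ² = 24 ℏ².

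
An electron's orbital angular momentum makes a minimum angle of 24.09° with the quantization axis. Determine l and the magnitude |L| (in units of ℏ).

cos²θ_min = l/(l+1) = 0.8334.
l = cos²θ/sin²θ ≈ 5.
Then |L| = ℏ√(5·6) = √30 ℏ.

l = 5, |L| = √30 ℏ ≈ 5.477ℏ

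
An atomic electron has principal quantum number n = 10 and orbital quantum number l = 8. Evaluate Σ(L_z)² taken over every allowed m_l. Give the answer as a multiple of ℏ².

Σ(L_z)² = 408 ℏ²

The allowed m_l values are -8, -7, -6, -5, -4, -3, -2, -1, 0, 1, 2, 3, 4, 5, 6, 7, 8.
Σ m_l² = 2·(1 + 4 + 9 + 16 + 25 + 36 + 49 + 64) = 408.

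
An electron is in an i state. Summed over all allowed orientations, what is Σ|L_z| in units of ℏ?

For an i orbital, l = 6.
m_l runs from −6 to 6, i.e. {-6, -5, -4, -3, -2, -1, 0, 1, 2, 3, 4, 5, 6}.
Σ|m_l| = 2·6(6+1)/2 = 42.

Σ|L_z| = 42 ℏ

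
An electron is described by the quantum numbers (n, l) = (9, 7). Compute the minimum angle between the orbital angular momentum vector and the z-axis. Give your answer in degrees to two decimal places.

θ_min ≈ 20.70°

|L| = √(l(l+1)) ℏ = 2√14 ℏ.
The smallest angle corresponds to the largest L_z, i.e. m_l = l = 7, giving L_z = 7ℏ.
cos θ_min = 7/√56, so θ_min ≈ 20.70°.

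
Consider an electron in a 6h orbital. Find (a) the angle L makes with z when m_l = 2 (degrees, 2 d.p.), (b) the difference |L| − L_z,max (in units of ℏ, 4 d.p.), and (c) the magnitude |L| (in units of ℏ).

θ(m_l=2) ≈ 68.58°; |L|−L_z,max ≈ 0.4772ℏ; |L| = √30 ℏ ≈ 5.477ℏ

6h means n = 6, l = 5.
For m_l = 2: cos θ = 2/√30, θ ≈ 68.58°.
|L| − L_z,max = (√30 − 5)ℏ ≈ 0.4772ℏ.
|L| = ℏ√(5·6) = √30 ℏ ≈ 5.477ℏ.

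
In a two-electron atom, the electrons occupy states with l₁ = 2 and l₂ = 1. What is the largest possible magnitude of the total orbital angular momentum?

|L_tot|_max = 2√3 ℏ ≈ 3.464ℏ

Angular momentum addition gives L = |l₁ − l₂|, …, l₁ + l₂.
L ∈ {1, 2, 3}.
The largest magnitude corresponds to L = 3: |L_tot| = ℏ√(3·4) = 2√3 ℏ.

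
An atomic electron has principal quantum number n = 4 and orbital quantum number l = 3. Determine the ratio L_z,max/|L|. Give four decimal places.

L_z,max/|L| = 0.8660

|L| = 2√3 ℏ ≈ 3.4641ℏ, while L_z,max = lℏ = 3ℏ.
L_z,max/|L| = 3/√12 = 0.8660.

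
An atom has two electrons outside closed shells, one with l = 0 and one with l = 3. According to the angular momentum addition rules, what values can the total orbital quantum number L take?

By the triangle rule, |l₁ − l₂| ≤ L ≤ l₁ + l₂.
L ∈ {3}.

L = 3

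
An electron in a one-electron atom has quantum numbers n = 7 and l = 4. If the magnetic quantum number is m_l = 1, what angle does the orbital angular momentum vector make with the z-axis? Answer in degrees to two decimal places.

|L|² = l(l+1)ℏ² = 20ℏ², so |L| = 2√5 ℏ.
L_z = m_l ℏ = 1ℏ.
cos θ = L_z/|L| = 1/√20, so θ ≈ 77.08°.

θ ≈ 77.08°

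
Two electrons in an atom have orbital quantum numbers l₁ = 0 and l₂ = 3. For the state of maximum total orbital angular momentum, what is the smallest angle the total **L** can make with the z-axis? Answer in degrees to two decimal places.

Angular momentum addition gives L = |l₁ − l₂|, …, l₁ + l₂.
Allowed values: L = 3.
The maximum is L = 3, with |L_tot| = ℏ√(3·4) = 2√3 ℏ.
The minimum angle with z is arccos(3/√12) ≈ 30.00°.

θ_min ≈ 30.00°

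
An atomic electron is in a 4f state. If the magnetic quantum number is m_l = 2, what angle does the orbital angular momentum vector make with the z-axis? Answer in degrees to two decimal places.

The 4f subshell has l = 3.
|L| = √(l(l+1)) ℏ = 2√3 ℏ.
L_z = m_l ℏ = 2ℏ.
cos θ = L_z/|L| = 2/√12, so θ ≈ 54.74°.

θ ≈ 54.74°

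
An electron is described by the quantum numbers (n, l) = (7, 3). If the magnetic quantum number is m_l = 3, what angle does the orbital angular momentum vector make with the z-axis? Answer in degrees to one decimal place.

θ ≈ 30.0°

|L| = ℏ√(l(l+1)) = 2√3 ℏ.
L_z = m_l ℏ = 3ℏ.
cos θ = L_z/|L| = 3/√12, so θ ≈ 30.0°.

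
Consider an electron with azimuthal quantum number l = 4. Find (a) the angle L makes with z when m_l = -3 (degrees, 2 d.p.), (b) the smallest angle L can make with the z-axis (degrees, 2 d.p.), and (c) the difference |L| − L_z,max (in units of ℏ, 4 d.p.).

For m_l = -3: cos θ = -3/√20, θ ≈ 132.13°.
cos θ_min = 4/√20, so θ_min ≈ 26.57°.
|L| − L_z,max = (2√5 − 4)ℏ ≈ 0.4721ℏ.

θ(m_l=-3) ≈ 132.13°; θ_min ≈ 26.57°; |L|−L_z,max ≈ 0.4721ℏ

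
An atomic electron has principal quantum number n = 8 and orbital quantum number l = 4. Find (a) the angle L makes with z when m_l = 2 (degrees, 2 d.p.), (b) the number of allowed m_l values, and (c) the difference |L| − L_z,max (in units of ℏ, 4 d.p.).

θ(m_l=2) ≈ 63.43°; 9 values; |L|−L_z,max ≈ 0.4721ℏ

For m_l = 2: cos θ = 2/√20, θ ≈ 63.43°.
There are 2l+1 = 9 values of m_l.
|L| − L_z,max = (2√5 − 4)ℏ ≈ 0.4721ℏ.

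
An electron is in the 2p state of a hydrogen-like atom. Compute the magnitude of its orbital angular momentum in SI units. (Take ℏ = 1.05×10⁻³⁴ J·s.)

|L| = 1.48×10⁻³⁴ J·s

The 2p subshell has l = 1.
|L| = ℏ√(l(l+1)) = ℏ√(1·2) = √2 ℏ
Numerically, |L| = 1.414 × (1.05×10⁻³⁴ J·s) = 1.48×10⁻³⁴ J·s.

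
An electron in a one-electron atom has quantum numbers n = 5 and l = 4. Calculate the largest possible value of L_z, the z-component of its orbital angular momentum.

L_z = m_l ℏ with m_l ∈ {−4, …, 4}; the maximum is m_l = 4.

L_z,max = 4ℏ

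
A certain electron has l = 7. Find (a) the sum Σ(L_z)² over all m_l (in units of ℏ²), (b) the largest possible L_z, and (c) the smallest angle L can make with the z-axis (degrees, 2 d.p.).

Σ m_l² = 280, so Σ(L_z)² = 280 ℏ².
L_z,max = lℏ = 7ℏ.
cos θ_min = 7/√56, so θ_min ≈ 20.70°.

Σ(L_z)² = 280 ℏ²; L_z,max = 7ℏ; θ_min ≈ 20.70°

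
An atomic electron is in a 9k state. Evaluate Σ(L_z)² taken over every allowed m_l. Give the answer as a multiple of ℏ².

Σ(L_z)² = 280 ℏ²

9k means n = 9, l = 7.
m_l runs from −7 to 7, i.e. {-7, -6, -5, -4, -3, -2, -1, 0, 1, 2, 3, 4, 5, 6, 7}.
Σ m_l² = l(l+1)(2l+1)/3 = 7·8·15/3 = 280.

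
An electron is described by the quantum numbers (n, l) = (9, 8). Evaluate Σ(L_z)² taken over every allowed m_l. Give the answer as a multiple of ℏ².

m_l runs from −8 to 8, i.e. {-8, -7, -6, -5, -4, -3, -2, -1, 0, 1, 2, 3, 4, 5, 6, 7, 8}.
Summing m² from −8 to 8: Σ m_l² = 408.

Σ(L_z)² = 408 ℏ²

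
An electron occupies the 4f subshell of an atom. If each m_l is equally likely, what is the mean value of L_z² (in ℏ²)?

⟨L_z²⟩ = 4 ℏ²

The 4f subshell has l = 3.
The allowed m_l values are -3, -2, -1, 0, 1, 2, 3.
Average of L_z² over 7 states: 28/7 ℏ² = 4 ℏ².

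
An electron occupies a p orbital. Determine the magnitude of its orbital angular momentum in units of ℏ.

For a p orbital, l = 1.
|L| = ℏ√(l(l+1)) = ℏ√(1·2) = √2 ℏ

|L| = √2 ℏ ≈ 1.414ℏ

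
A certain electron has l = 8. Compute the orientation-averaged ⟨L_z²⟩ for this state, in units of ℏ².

⟨L_z²⟩ = 24 ℏ²

The allowed m_l values are -8, -7, -6, -5, -4, -3, -2, -1, 0, 1, 2, 3, 4, 5, 6, 7, 8.
⟨L_z²⟩ = ℏ²·(Σ m_l²)/(2l+1) = ℏ²·408/17 = 24ℏ².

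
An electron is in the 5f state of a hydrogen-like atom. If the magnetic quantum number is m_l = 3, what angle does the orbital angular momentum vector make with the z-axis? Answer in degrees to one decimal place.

The 5f subshell has l = 3.
|L|² = l(l+1)ℏ² = 12ℏ², so |L| = 2√3 ℏ.
L_z = m_l ℏ = 3ℏ.
cos θ = L_z/|L| = 3/√12, so θ ≈ 30.0°.

θ ≈ 30.0°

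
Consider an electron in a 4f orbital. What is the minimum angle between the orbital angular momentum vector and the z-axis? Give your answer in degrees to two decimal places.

θ_min ≈ 30.00°

For 4f, l = 3.
|L| = √(l(l+1)) ℏ = 2√3 ℏ.
The smallest angle corresponds to the largest L_z, i.e. m_l = l = 3, giving L_z = 3ℏ.
cos θ_min = 3/√12, so θ_min ≈ 30.00°.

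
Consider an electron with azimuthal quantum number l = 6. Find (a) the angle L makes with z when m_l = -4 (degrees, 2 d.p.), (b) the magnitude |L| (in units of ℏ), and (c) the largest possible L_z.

For m_l = -4: cos θ = -4/√42, θ ≈ 128.11°.
|L| = ℏ√(6·7) = √42 ℏ ≈ 6.481ℏ.
L_z,max = lℏ = 6ℏ.

θ(m_l=-4) ≈ 128.11°; |L| = √42 ℏ ≈ 6.481ℏ; L_z,max = 6ℏ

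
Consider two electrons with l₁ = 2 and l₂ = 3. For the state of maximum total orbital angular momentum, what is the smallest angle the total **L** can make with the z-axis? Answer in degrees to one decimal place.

θ_min ≈ 24.1°

By the triangle rule, |l₁ − l₂| ≤ L ≤ l₁ + l₂.
L ∈ {1, 2, 3, 4, 5}.
The maximum is L = 5, with |L_tot| = ℏ√(5·6) = √30 ℏ.
The minimum angle with z is arccos(5/√30) ≈ 24.1°.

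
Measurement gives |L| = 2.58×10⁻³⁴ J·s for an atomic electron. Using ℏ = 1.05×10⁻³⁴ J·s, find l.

l = 2

|L|/ℏ = (2.58×10⁻³⁴)/(1.05×10⁻³⁴) ≈ 2.457.
l(l+1) ≈ 2.457² ≈ 6.04, so l = 2.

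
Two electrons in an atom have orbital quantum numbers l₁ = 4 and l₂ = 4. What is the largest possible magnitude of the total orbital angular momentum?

By the triangle rule, |l₁ − l₂| ≤ L ≤ l₁ + l₂.
L ∈ {0, 1, 2, 3, 4, 5, 6, 7, 8}.
The largest magnitude corresponds to L = 8: |L_tot| = ℏ√(8·9) = 6√2 ℏ.

|L_tot|_max = 6√2 ℏ ≈ 8.485ℏ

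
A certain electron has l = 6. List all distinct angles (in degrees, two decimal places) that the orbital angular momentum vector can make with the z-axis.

θ ∈ {22.21°, 39.51°, 51.89°, 62.42°, 72.02°, 81.12°, 90.00°, 98.88°, 107.98°, 117.58°, 128.11°, 140.49°, 157.79°}

|L|² = l(l+1)ℏ² = 42ℏ², so |L| = √42 ℏ.
cos θ = m_l/√42 for each m_l ∈ {-6, -5, -4, -3, -2, -1, 0, 1, 2, 3, 4, 5, 6}.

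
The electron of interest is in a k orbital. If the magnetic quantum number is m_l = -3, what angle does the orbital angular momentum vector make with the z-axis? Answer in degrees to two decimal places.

The letter k corresponds to l = 7.
|L| = √(l(l+1)) ℏ = 2√14 ℏ.
L_z = m_l ℏ = −3ℏ.
cos θ = L_z/|L| = -3/√56, so θ ≈ 113.63°.

θ ≈ 113.63°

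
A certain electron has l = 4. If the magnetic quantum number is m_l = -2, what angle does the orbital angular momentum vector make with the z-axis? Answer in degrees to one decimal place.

θ ≈ 116.6°

|L| = √(l(l+1)) ℏ = 2√5 ℏ.
L_z = m_l ℏ = −2ℏ.
cos θ = L_z/|L| = -2/√20, so θ ≈ 116.6°.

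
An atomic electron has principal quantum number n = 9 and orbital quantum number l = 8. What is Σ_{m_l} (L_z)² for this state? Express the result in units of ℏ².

Σ(L_z)² = 408 ℏ²

m_l runs from −8 to 8, i.e. {-8, -7, -6, -5, -4, -3, -2, -1, 0, 1, 2, 3, 4, 5, 6, 7, 8}.
Σ m_l² = 2·(1 + 4 + 9 + 16 + 25 + 36 + 49 + 64) = 408.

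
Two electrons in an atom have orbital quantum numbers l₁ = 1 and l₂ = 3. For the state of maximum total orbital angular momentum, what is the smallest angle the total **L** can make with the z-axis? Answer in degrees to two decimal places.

Angular momentum addition gives L = |l₁ − l₂|, …, l₁ + l₂.
Allowed values: L = 2, 3, 4.
The maximum is L = 4, with |L_tot| = ℏ√(4·5) = 2√5 ℏ.
The minimum angle with z is arccos(4/√20) ≈ 26.57°.

θ_min ≈ 26.57°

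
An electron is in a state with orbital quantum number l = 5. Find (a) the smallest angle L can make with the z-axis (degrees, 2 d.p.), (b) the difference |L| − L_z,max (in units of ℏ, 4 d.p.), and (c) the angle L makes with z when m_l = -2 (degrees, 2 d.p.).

cos θ_min = 5/√30, so θ_min ≈ 24.09°.
|L| − L_z,max = (√30 − 5)ℏ ≈ 0.4772ℏ.
For m_l = -2: cos θ = -2/√30, θ ≈ 111.42°.

θ_min ≈ 24.09°; |L|−L_z,max ≈ 0.4772ℏ; θ(m_l=-2) ≈ 111.42°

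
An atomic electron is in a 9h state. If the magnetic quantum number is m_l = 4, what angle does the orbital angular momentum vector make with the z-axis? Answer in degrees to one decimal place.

θ ≈ 43.1°

The 9h subshell has l = 5.
|L| = ℏ√(l(l+1)) = √30 ℏ.
L_z = m_l ℏ = 4ℏ.
cos θ = L_z/|L| = 4/√30, so θ ≈ 43.1°.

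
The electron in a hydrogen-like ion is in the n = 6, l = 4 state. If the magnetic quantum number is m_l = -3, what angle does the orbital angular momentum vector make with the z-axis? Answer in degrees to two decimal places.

θ ≈ 132.13°

|L| = ℏ√(l(l+1)) = 2√5 ℏ.
L_z = m_l ℏ = −3ℏ.
cos θ = L_z/|L| = -3/√20, so θ ≈ 132.13°.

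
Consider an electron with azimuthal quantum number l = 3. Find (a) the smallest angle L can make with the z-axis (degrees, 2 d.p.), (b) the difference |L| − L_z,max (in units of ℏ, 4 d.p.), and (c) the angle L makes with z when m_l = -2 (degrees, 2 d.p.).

cos θ_min = 3/√12, so θ_min ≈ 30.00°.
|L| − L_z,max = (2√3 − 3)ℏ ≈ 0.4641ℏ.
For m_l = -2: cos θ = -2/√12, θ ≈ 125.26°.

θ_min ≈ 30.00°; |L|−L_z,max ≈ 0.4641ℏ; θ(m_l=-2) ≈ 125.26°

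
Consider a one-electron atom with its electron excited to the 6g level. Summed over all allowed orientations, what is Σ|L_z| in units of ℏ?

The 6g level has l = 4.
The allowed m_l values are -4, -3, -2, -1, 0, 1, 2, 3, 4.
Σ|m_l| = 2·4(4+1)/2 = 20.

Σ|L_z| = 20 ℏ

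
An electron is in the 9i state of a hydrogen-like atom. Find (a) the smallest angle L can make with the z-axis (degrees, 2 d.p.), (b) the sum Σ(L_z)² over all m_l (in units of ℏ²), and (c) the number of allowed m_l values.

9i means n = 9, l = 6.
cos θ_min = 6/√42, so θ_min ≈ 22.21°.
Σ m_l² = 182, so Σ(L_z)² = 182 ℏ².
There are 2l+1 = 13 values of m_l.

θ_min ≈ 22.21°; Σ(L_z)² = 182 ℏ²; 13 values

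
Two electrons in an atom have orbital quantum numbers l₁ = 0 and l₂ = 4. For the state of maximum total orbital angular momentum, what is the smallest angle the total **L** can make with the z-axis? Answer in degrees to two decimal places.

By the triangle rule, |l₁ − l₂| ≤ L ≤ l₁ + l₂.
So L can be 4.
The maximum is L = 4, with |L_tot| = ℏ√(4·5) = 2√5 ℏ.
The minimum angle with z is arccos(4/√20) ≈ 26.57°.

θ_min ≈ 26.57°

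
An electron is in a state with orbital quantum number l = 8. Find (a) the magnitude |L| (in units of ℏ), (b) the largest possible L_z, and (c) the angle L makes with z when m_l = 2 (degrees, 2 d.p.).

|L| = 6√2 ℏ ≈ 8.485ℏ; L_z,max = 8ℏ; θ(m_l=2) ≈ 76.37°

|L| = ℏ√(8·9) = 6√2 ℏ ≈ 8.485ℏ.
L_z,max = lℏ = 8ℏ.
For m_l = 2: cos θ = 2/√72, θ ≈ 76.37°.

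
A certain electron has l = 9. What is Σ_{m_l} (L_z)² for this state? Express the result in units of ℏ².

The allowed m_l values are -9, -8, -7, -6, -5, -4, -3, -2, -1, 0, 1, 2, 3, 4, 5, 6, 7, 8, 9.
Σ m_l² = l(l+1)(2l+1)/3 = 9·10·19/3 = 570.

Σ(L_z)² = 570 ℏ²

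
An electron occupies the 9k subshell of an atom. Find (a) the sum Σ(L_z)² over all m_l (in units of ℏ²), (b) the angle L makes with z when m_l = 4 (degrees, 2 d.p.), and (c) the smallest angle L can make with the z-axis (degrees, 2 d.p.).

Σ(L_z)² = 280 ℏ²; θ(m_l=4) ≈ 57.69°; θ_min ≈ 20.70°

9k means n = 9, l = 7.
Σ m_l² = 280, so Σ(L_z)² = 280 ℏ².
For m_l = 4: cos θ = 4/√56, θ ≈ 57.69°.
cos θ_min = 7/√56, so θ_min ≈ 20.70°.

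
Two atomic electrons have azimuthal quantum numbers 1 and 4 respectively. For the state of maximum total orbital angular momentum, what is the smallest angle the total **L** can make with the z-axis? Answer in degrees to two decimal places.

θ_min ≈ 24.09°

Angular momentum addition gives L = |l₁ − l₂|, …, l₁ + l₂.
So L can be 3, 4, 5.
The maximum is L = 5, with |L_tot| = ℏ√(5·6) = √30 ℏ.
The minimum angle with z is arccos(5/√30) ≈ 24.09°.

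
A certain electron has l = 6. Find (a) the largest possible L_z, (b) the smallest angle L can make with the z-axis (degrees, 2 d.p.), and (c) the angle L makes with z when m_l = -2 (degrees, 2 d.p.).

L_z,max = lℏ = 6ℏ.
cos θ_min = 6/√42, so θ_min ≈ 22.21°.
For m_l = -2: cos θ = -2/√42, θ ≈ 107.98°.

L_z,max = 6ℏ; θ_min ≈ 22.21°; θ(m_l=-2) ≈ 107.98°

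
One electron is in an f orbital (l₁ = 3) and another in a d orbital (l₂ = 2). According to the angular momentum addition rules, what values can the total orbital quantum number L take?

L = 1, 2, 3, 4, 5

Angular momentum addition gives L = |l₁ − l₂|, …, l₁ + l₂.
So L can be 1, 2, 3, 4, 5.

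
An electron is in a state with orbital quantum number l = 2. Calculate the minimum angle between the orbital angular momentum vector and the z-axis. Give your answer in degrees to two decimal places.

θ_min ≈ 35.26°

|L| = ℏ√(l(l+1)) = √6 ℏ.
The smallest angle corresponds to the largest L_z, i.e. m_l = l = 2, giving L_z = 2ℏ.
cos θ_min = 2/√6, so θ_min ≈ 35.26°.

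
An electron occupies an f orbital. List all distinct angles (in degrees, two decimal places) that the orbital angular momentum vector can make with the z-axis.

For an f orbital, l = 3.
|L|² = l(l+1)ℏ² = 12ℏ², so |L| = 2√3 ℏ.
cos θ = m_l/√12 for each m_l ∈ {-3, -2, -1, 0, 1, 2, 3}.

θ ∈ {30.00°, 54.74°, 73.22°, 90.00°, 106.78°, 125.26°, 150.00°}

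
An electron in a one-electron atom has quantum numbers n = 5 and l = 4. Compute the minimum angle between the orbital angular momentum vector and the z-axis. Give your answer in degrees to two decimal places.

|L|² = l(l+1)ℏ² = 20ℏ², so |L| = 2√5 ℏ.
The smallest angle corresponds to the largest L_z, i.e. m_l = l = 4, giving L_z = 4ℏ.
cos θ_min = 4/√20, so θ_min ≈ 26.57°.

θ_min ≈ 26.57°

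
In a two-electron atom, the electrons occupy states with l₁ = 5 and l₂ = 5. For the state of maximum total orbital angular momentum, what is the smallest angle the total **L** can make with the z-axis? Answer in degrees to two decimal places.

θ_min ≈ 17.55°

L runs from |5 − 5| = 0 to 5 + 5 = 10.
Allowed values: L = 0, 1, 2, 3, 4, 5, 6, 7, 8, 9, 10.
The maximum is L = 10, with |L_tot| = ℏ√(10·11) = √110 ℏ.
The minimum angle with z is arccos(10/√110) ≈ 17.55°.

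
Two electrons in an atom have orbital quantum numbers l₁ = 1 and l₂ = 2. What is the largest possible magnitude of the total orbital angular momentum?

|L_tot|_max = 2√3 ℏ ≈ 3.464ℏ

The total orbital quantum number L ranges from |l₁ − l₂| to l₁ + l₂ in integer steps.
So L can be 1, 2, 3.
The largest magnitude corresponds to L = 3: |L_tot| = ℏ√(3·4) = 2√3 ℏ.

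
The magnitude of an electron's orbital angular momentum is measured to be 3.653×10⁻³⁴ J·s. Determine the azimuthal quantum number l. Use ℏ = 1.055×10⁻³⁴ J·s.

Dividing by ℏ: |L|/ℏ ≈ 3.463.
Set l(l+1) = 11.99; the integer solution is l = 3.

l = 3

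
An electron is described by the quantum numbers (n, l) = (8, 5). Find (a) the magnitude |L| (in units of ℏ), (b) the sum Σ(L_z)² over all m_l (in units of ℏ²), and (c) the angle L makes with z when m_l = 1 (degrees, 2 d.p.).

|L| = √30 ℏ ≈ 5.477ℏ; Σ(L_z)² = 110 ℏ²; θ(m_l=1) ≈ 79.48°

|L| = ℏ√(5·6) = √30 ℏ ≈ 5.477ℏ.
Σ m_l² = 110, so Σ(L_z)² = 110 ℏ².
For m_l = 1: cos θ = 1/√30, θ ≈ 79.48°.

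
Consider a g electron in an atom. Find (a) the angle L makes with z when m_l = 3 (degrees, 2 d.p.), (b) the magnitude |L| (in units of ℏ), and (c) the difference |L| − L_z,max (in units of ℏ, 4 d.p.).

θ(m_l=3) ≈ 47.87°; |L| = 2√5 ℏ ≈ 4.472ℏ; |L|−L_z,max ≈ 0.4721ℏ

G corresponds to l = 4.
For m_l = 3: cos θ = 3/√20, θ ≈ 47.87°.
|L| = ℏ√(4·5) = 2√5 ℏ ≈ 4.472ℏ.
|L| − L_z,max = (2√5 − 4)ℏ ≈ 0.4721ℏ.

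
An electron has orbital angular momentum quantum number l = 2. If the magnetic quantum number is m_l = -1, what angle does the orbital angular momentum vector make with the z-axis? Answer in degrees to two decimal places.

|L| = √(l(l+1)) ℏ = √6 ℏ.
L_z = m_l ℏ = −1ℏ.
cos θ = L_z/|L| = -1/√6, so θ ≈ 114.09°.

θ ≈ 114.09°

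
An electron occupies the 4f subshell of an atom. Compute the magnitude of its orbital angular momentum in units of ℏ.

4f means n = 4, l = 3.
|L| = ℏ√(l(l+1)) = ℏ√(3·4) = 2√3 ℏ

|L| = 2√3 ℏ ≈ 3.464ℏ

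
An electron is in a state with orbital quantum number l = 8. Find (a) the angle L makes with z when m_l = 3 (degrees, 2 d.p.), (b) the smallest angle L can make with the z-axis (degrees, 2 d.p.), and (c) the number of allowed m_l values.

θ(m_l=3) ≈ 69.30°; θ_min ≈ 19.47°; 17 values

For m_l = 3: cos θ = 3/√72, θ ≈ 69.30°.
cos θ_min = 8/√72, so θ_min ≈ 19.47°.
There are 2l+1 = 17 values of m_l.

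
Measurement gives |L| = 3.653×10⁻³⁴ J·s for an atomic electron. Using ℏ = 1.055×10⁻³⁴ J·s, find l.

l = 3

|L|/ℏ = (3.653×10⁻³⁴)/(1.055×10⁻³⁴) ≈ 3.463.
Set l(l+1) = 11.99; the integer solution is l = 3.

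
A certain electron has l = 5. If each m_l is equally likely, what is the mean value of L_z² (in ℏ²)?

⟨L_z²⟩ = 10 ℏ²

m_l runs from −5 to 5, i.e. {-5, -4, -3, -2, -1, 0, 1, 2, 3, 4, 5}.
⟨L_z²⟩ = ℏ²·l(l+1)/3 = 10ℏ².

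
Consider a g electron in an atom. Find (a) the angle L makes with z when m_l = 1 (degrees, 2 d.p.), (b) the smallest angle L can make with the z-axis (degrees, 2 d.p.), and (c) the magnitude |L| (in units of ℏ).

The letter g corresponds to l = 4.
For m_l = 1: cos θ = 1/√20, θ ≈ 77.08°.
cos θ_min = 4/√20, so θ_min ≈ 26.57°.
|L| = ℏ√(4·5) = 2√5 ℏ ≈ 4.472ℏ.

θ(m_l=1) ≈ 77.08°; θ_min ≈ 26.57°; |L| = 2√5 ℏ ≈ 4.472ℏ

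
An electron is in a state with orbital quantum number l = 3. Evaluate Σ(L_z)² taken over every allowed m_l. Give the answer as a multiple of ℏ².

Σ(L_z)² = 28 ℏ²

m_l runs from −3 to 3, i.e. {-3, -2, -1, 0, 1, 2, 3}.
Summing m² from −3 to 3: Σ m_l² = 28.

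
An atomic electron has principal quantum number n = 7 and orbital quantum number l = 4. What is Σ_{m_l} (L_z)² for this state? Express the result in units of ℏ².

The allowed m_l values are -4, -3, -2, -1, 0, 1, 2, 3, 4.
Σ m_l² = 2·(1 + 4 + 9 + 16) = 60.

Σ(L_z)² = 60 ℏ²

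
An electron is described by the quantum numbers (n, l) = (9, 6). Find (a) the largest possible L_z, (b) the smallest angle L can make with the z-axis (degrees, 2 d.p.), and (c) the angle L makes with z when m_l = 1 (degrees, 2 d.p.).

L_z,max = lℏ = 6ℏ.
cos θ_min = 6/√42, so θ_min ≈ 22.21°.
For m_l = 1: cos θ = 1/√42, θ ≈ 81.12°.

L_z,max = 6ℏ; θ_min ≈ 22.21°; θ(m_l=1) ≈ 81.12°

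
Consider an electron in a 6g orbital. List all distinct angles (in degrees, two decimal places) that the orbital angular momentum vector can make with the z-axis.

For 6g, l = 4.
|L| = √(l(l+1)) ℏ = 2√5 ℏ.
cos θ = m_l/√20 for each m_l ∈ {-4, -3, -2, -1, 0, 1, 2, 3, 4}.

θ ∈ {26.57°, 47.87°, 63.43°, 77.08°, 90.00°, 102.92°, 116.57°, 132.13°, 153.43°}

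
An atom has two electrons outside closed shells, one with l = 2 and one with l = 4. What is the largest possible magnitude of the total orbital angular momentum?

|L_tot|_max = √42 ℏ ≈ 6.481ℏ

Angular momentum addition gives L = |l₁ − l₂|, …, l₁ + l₂.
L ∈ {2, 3, 4, 5, 6}.
The largest magnitude corresponds to L = 6: |L_tot| = ℏ√(6·7) = √42 ℏ.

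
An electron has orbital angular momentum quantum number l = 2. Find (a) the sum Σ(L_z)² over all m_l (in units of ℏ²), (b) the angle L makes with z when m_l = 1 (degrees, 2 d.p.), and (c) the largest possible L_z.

Σ m_l² = 10, so Σ(L_z)² = 10 ℏ².
For m_l = 1: cos θ = 1/√6, θ ≈ 65.91°.
L_z,max = lℏ = 2ℏ.

Σ(L_z)² = 10 ℏ²; θ(m_l=1) ≈ 65.91°; L_z,max = 2ℏ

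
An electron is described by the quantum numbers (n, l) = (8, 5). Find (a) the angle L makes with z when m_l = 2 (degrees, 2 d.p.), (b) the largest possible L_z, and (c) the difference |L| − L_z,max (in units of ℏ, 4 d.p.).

θ(m_l=2) ≈ 68.58°; L_z,max = 5ℏ; |L|−L_z,max ≈ 0.4772ℏ

For m_l = 2: cos θ = 2/√30, θ ≈ 68.58°.
L_z,max = lℏ = 5ℏ.
|L| − L_z,max = (√30 − 5)ℏ ≈ 0.4772ℏ.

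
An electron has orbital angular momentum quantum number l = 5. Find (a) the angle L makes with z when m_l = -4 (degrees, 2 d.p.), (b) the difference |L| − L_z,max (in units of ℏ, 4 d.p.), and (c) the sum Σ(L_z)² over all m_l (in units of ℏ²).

For m_l = -4: cos θ = -4/√30, θ ≈ 136.91°.
|L| − L_z,max = (√30 − 5)ℏ ≈ 0.4772ℏ.
Σ m_l² = 110, so Σ(L_z)² = 110 ℏ².

θ(m_l=-4) ≈ 136.91°; |L|−L_z,max ≈ 0.4772ℏ; Σ(L_z)² = 110 ℏ²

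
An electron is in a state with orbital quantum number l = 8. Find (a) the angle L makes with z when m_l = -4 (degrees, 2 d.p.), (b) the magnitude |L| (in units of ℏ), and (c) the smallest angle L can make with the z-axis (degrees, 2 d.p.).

θ(m_l=-4) ≈ 118.13°; |L| = 6√2 ℏ ≈ 8.485ℏ; θ_min ≈ 19.47°

For m_l = -4: cos θ = -4/√72, θ ≈ 118.13°.
|L| = ℏ√(8·9) = 6√2 ℏ ≈ 8.485ℏ.
cos θ_min = 8/√72, so θ_min ≈ 19.47°.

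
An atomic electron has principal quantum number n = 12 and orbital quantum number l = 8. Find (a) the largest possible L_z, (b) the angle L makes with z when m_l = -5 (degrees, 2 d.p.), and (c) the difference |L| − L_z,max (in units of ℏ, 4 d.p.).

L_z,max = lℏ = 8ℏ.
For m_l = -5: cos θ = -5/√72, θ ≈ 126.10°.
|L| − L_z,max = (6√2 − 8)ℏ ≈ 0.4853ℏ.

L_z,max = 8ℏ; θ(m_l=-5) ≈ 126.10°; |L|−L_z,max ≈ 0.4853ℏ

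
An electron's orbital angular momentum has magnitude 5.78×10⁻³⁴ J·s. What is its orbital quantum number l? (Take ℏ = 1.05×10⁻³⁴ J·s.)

In units of ℏ, |L| ≈ 5.505.
(|L|/ℏ)² = l(l+1) ≈ 30.30 ⇒ l = 5.

l = 5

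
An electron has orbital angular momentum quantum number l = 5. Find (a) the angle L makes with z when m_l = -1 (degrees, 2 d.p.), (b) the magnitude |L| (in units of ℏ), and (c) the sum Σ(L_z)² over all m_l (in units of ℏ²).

For m_l = -1: cos θ = -1/√30, θ ≈ 100.52°.
|L| = ℏ√(5·6) = √30 ℏ ≈ 5.477ℏ.
Σ m_l² = 110, so Σ(L_z)² = 110 ℏ².

θ(m_l=-1) ≈ 100.52°; |L| = √30 ℏ ≈ 5.477ℏ; Σ(L_z)² = 110 ℏ²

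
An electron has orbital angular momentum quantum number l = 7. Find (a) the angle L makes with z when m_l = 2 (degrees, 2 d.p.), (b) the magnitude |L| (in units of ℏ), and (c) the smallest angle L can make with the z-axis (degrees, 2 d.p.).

θ(m_l=2) ≈ 74.50°; |L| = 2√14 ℏ ≈ 7.483ℏ; θ_min ≈ 20.70°

For m_l = 2: cos θ = 2/√56, θ ≈ 74.50°.
|L| = ℏ√(7·8) = 2√14 ℏ ≈ 7.483ℏ.
cos θ_min = 7/√56, so θ_min ≈ 20.70°.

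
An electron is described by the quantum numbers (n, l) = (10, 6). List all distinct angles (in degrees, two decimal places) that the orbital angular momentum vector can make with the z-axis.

θ ∈ {22.21°, 39.51°, 51.89°, 62.42°, 72.02°, 81.12°, 90.00°, 98.88°, 107.98°, 117.58°, 128.11°, 140.49°, 157.79°}

|L|² = l(l+1)ℏ² = 42ℏ², so |L| = √42 ℏ.
cos θ = m_l/√42 for each m_l ∈ {-6, -5, -4, -3, -2, -1, 0, 1, 2, 3, 4, 5, 6}.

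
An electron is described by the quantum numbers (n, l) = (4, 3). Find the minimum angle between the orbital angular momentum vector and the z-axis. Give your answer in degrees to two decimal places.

θ_min ≈ 30.00°

|L| = ℏ√(l(l+1)) = 2√3 ℏ.
The smallest angle corresponds to the largest L_z, i.e. m_l = l = 3, giving L_z = 3ℏ.
cos θ_min = 3/√12, so θ_min ≈ 30.00°.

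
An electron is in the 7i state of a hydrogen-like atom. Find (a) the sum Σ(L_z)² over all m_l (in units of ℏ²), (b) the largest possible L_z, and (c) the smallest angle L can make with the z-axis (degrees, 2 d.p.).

For 7i, l = 6.
Σ m_l² = 182, so Σ(L_z)² = 182 ℏ².
L_z,max = lℏ = 6ℏ.
cos θ_min = 6/√42, so θ_min ≈ 22.21°.

Σ(L_z)² = 182 ℏ²; L_z,max = 6ℏ; θ_min ≈ 22.21°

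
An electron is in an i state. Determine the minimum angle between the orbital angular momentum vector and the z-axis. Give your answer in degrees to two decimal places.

I corresponds to l = 6.
|L| = √(l(l+1)) ℏ = √42 ℏ.
The smallest angle corresponds to the largest L_z, i.e. m_l = l = 6, giving L_z = 6ℏ.
cos θ_min = 6/√42, so θ_min ≈ 22.21°.

θ_min ≈ 22.21°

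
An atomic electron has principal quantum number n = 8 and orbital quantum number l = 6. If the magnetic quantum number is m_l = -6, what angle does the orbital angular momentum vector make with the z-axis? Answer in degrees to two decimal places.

|L| = √(l(l+1)) ℏ = √42 ℏ.
L_z = m_l ℏ = −6ℏ.
cos θ = L_z/|L| = -6/√42, so θ ≈ 157.79°.

θ ≈ 157.79°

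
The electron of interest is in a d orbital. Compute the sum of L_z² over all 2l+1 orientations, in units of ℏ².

Σ(L_z)² = 10 ℏ²

A d state has l = 2.
m_l ∈ {-2, -1, 0, 1, 2}.
Σ m_l² = 2·(1 + 4) = 10.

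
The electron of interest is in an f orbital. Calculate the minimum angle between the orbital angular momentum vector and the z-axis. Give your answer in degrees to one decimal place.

θ_min ≈ 30.0°

The letter f corresponds to l = 3.
|L| = √(l(l+1)) ℏ = 2√3 ℏ.
The smallest angle corresponds to the largest L_z, i.e. m_l = l = 3, giving L_z = 3ℏ.
cos θ_min = 3/√12, so θ_min ≈ 30.0°.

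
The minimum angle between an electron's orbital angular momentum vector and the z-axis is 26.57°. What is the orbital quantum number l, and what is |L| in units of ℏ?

At minimum angle, m_l = l, so cos θ = l/√(l(l+1)); cos²θ = l/(l+1) = 0.7999.
Thus l = 0.7999/(1 − 0.7999) ≈ 4.
Then |L| = ℏ√(4·5) = 2√5 ℏ.

l = 4, |L| = 2√5 ℏ ≈ 4.472ℏ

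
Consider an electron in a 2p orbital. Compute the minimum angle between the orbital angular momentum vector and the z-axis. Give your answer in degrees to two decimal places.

θ_min ≈ 45.00°

For 2p, l = 1.
|L| = √(l(l+1)) ℏ = √2 ℏ.
The smallest angle corresponds to the largest L_z, i.e. m_l = l = 1, giving L_z = 1ℏ.
cos θ_min = 1/√2, so θ_min ≈ 45.00°.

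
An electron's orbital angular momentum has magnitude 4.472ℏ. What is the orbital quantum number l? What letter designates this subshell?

|L| = ℏ√(l(l+1)), so l(l+1) = 20.
l² + l − 20 = 0 ⇒ l = 4.

l = 4 (g orbital)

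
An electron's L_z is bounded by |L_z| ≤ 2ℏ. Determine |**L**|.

The maximum L_z equals lℏ, giving l = 2.
|L| = ℏ√(l(l+1)) = √6 ℏ.

|L| = √6 ℏ ≈ 2.449ℏ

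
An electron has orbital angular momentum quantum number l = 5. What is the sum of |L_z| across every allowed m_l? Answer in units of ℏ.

The allowed m_l values are -5, -4, -3, -2, -1, 0, 1, 2, 3, 4, 5.
Σ|m_l| = 2·5(5+1)/2 = 30.

Σ|L_z| = 30 ℏ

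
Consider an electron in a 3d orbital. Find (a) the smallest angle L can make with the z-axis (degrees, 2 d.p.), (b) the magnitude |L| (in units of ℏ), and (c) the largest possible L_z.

The 3d subshell has l = 2.
cos θ_min = 2/√6, so θ_min ≈ 35.26°.
|L| = ℏ√(2·3) = √6 ℏ ≈ 2.449ℏ.
L_z,max = lℏ = 2ℏ.

θ_min ≈ 35.26°; |L| = √6 ℏ ≈ 2.449ℏ; L_z,max = 2ℏ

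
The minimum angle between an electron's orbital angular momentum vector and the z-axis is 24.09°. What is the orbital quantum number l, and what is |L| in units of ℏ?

l = 5, |L| = √30 ℏ ≈ 5.477ℏ

cos²θ_min = l/(l+1) = 0.8334.
Solving: l = 5.
Then |L| = ℏ√(5·6) = √30 ℏ.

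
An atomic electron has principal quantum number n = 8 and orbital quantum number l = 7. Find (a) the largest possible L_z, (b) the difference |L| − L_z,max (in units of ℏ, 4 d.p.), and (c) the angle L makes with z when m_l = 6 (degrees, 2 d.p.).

L_z,max = lℏ = 7ℏ.
|L| − L_z,max = (2√14 − 7)ℏ ≈ 0.4833ℏ.
For m_l = 6: cos θ = 6/√56, θ ≈ 36.70°.

L_z,max = 7ℏ; |L|−L_z,max ≈ 0.4833ℏ; θ(m_l=6) ≈ 36.70°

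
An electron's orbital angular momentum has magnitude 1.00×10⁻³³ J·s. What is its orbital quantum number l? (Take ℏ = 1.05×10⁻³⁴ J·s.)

l = 9

|L|/ℏ = (1.00×10⁻³³)/(1.05×10⁻³⁴) ≈ 9.524.
Set l(l+1) = 90.70; the integer solution is l = 9.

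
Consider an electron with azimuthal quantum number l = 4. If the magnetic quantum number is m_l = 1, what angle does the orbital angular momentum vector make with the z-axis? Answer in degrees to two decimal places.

|L| = ℏ√(l(l+1)) = 2√5 ℏ.
L_z = m_l ℏ = 1ℏ.
cos θ = L_z/|L| = 1/√20, so θ ≈ 77.08°.

θ ≈ 77.08°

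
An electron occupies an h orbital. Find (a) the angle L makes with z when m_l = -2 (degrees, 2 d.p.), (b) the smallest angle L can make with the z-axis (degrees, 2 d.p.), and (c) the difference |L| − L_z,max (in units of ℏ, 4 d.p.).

θ(m_l=-2) ≈ 111.42°; θ_min ≈ 24.09°; |L|−L_z,max ≈ 0.4772ℏ

An h state has l = 5.
For m_l = -2: cos θ = -2/√30, θ ≈ 111.42°.
cos θ_min = 5/√30, so θ_min ≈ 24.09°.
|L| − L_z,max = (√30 − 5)ℏ ≈ 0.4772ℏ.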